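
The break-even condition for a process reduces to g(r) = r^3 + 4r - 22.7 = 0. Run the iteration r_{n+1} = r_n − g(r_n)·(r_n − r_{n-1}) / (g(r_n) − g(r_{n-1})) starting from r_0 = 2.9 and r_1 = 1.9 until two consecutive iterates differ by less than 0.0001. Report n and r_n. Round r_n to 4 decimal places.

g(2.9) = 13.289000, g(1.9) = -8.241000
r_2 = 1.900000 − (-8.241000)·(-1.000000)/(-21.530000) = 2.282768;  |Δ| = 0.382768
g(2.282768) = -1.673352
r_3 = 2.282768 − (-1.673352)·(0.382768)/(6.567648) = 2.380293;  |Δ| = 0.097524
g(2.380293) = 0.307415
r_4 = 2.380293 − 0.307415·(0.097524)/(1.980767) = 2.365157;  |Δ| = 0.015136
g(2.365157) = -0.008764
r_5 = 2.365157 − (-0.008764)·(-0.015136)/(-0.316180) = 2.365576;  |Δ| = 0.000420
g(2.365576) = -0.000044
r_6 = 2.365576 − (-0.000044)·(0.000420)/(0.008720) = 2.365578;  |Δ| = 0.000002
|r_6 − r_5| = 0.000002 < 0.0001

n = 6, r_n = 2.3656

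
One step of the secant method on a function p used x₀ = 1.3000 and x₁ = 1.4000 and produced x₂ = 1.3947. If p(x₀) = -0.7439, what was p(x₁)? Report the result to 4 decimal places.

The secant line through (1.3000, -0.7439) and (1.4000, p(x₁)) crosses zero at x₂ = 1.3947.
So (1.3000, -0.7439), (1.4000, p(x₁)), (1.3947, 0) are collinear:
p(x₁) = -0.7439 · (1.4000 − 1.3947) / (1.3000 − 1.3947) = -0.7439 · (0.005300)/(-0.094700) = 0.041633

0.0416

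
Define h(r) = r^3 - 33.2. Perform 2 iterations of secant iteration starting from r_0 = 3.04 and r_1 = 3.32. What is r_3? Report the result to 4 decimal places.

h(3.04) = -5.105536, h(3.32) = 3.394368
r_2 = 3.320000 − 3.394368·(3.320000 − 3.040000) / (3.394368 − (-5.105536)) = 3.320000 − (0.950423)/(8.499904) = 3.208184
h(3.208184) = -0.179936
r_3 = 3.208184 − (-0.179936)·(3.208184 − 3.320000) / (-0.179936 − 3.394368) = 3.208184 − (0.020120)/(-3.574304) = 3.213813

3.2138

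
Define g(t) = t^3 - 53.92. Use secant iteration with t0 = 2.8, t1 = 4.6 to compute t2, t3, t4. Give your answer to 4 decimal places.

3.5633, 3.7360, 3.7804

g(2.8) = -31.968000, g(4.6) = 43.416000
t2 = 4.600000 − 43.416000·(4.600000 − 2.800000) / (43.416000 − (-31.968000)) = 4.600000 − (78.148800)/(75.384000) = 3.563324
g(3.563324) = -8.675493
t3 = 3.563324 − (-8.675493)·(3.563324 − 4.600000) / (-8.675493 − 43.416000) = 3.563324 − (8.993677)/(-52.091493) = 3.735975
g(3.735975) = -1.775080
t4 = 3.735975 − (-1.775080)·(3.735975 − 3.563324) / (-1.775080 − (-8.675493)) = 3.735975 − (-0.306470)/(6.900413) = 3.780389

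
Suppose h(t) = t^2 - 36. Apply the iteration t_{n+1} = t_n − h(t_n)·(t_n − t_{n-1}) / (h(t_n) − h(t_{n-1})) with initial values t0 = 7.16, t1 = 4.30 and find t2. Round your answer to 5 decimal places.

h(7.16) = 15.2656000, h(4.30) = -17.5100000
t2 = 4.3000000 − (-17.5100000)·(4.3000000 − 7.1600000) / (-17.5100000 − 15.2656000) = 4.3000000 − (50.0786000)/(-32.7756000) = 5.8279232

5.82792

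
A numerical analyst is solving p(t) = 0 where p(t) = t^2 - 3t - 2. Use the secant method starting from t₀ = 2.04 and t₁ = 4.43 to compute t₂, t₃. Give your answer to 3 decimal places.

p(2.04) = -3.95840, p(4.43) = 4.33490
t₂ = 4.43000 − 4.33490·(4.43000 − 2.04000) / (4.33490 − (-3.95840)) = 4.43000 − (10.36041)/(8.29330) = 3.18075
p(3.18075) = -1.42508
t₃ = 3.18075 − (-1.42508)·(3.18075 − 4.43000) / (-1.42508 − 4.33490) = 3.18075 − (1.78028)/(-5.75998) = 3.48983

3.181, 3.490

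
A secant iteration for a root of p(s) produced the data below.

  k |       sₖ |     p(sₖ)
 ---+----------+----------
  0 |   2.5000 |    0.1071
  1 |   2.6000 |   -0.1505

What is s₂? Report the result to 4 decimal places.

s₂ = 2.6000 − (-0.1505)·(2.6000 − 2.5000) / (-0.1505 − 0.1071)
   = 2.6000 − (-0.015050)/(-0.257600) = 2.541576

2.5416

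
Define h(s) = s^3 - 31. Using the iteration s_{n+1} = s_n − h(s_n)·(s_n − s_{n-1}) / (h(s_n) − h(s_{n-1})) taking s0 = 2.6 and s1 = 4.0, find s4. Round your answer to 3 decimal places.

3.143

h(2.6) = -13.42400, h(4.0) = 33.00000
s2 = 4.00000 − 33.00000·(4.00000 − 2.60000) / (33.00000 − (-13.42400)) = 4.00000 − (46.20000)/(46.42400) = 3.00483
h(3.00483) = -3.86951
s3 = 3.00483 − (-3.86951)·(3.00483 − 4.00000) / (-3.86951 − 33.00000) = 3.00483 − (3.85084)/(-36.86951) = 3.10927
h(3.10927) = -0.94094
s4 = 3.10927 − (-0.94094)·(3.10927 − 3.00483) / (-0.94094 − (-3.86951)) = 3.10927 − (-0.09828)/(2.92857) = 3.14283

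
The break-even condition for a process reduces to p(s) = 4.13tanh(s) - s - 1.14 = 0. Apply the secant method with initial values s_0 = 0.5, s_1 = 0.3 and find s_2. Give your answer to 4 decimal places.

p(0.5) = 0.268544, p(0.3) = -0.236879
s_2 = 0.300000 − (-0.236879)·(0.300000 − 0.500000) / (-0.236879 − 0.268544) = 0.300000 − (0.047376)/(-0.505423) = 0.393735

0.3937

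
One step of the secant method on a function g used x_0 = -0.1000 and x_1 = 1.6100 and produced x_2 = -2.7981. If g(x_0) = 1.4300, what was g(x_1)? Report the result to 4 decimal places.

The secant line through (-0.1000, 1.4300) and (1.6100, g(x_1)) crosses zero at x_2 = -2.7981.
So (-0.1000, 1.4300), (1.6100, g(x_1)), (-2.7981, 0) are collinear:
g(x_1) = 1.4300 · (1.6100 − (-2.7981)) / (-0.1000 − (-2.7981)) = 1.4300 · (4.408100)/(2.698100) = 2.336304

2.3363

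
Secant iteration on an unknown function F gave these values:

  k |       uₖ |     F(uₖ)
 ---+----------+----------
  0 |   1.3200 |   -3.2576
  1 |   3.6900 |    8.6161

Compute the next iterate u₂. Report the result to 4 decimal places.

1.9702

u₂ = 3.6900 − 8.6161·(3.6900 − 1.3200) / (8.6161 − (-3.2576))
   = 3.6900 − (20.420157)/(11.873700) = 1.970220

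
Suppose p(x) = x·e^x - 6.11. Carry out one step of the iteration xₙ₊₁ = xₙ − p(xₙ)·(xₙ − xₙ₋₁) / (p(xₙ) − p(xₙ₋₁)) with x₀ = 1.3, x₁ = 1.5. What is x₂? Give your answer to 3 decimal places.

p(1.3) = -1.33991, p(1.5) = 0.61253
x₂ = 1.50000 − 0.61253·(1.50000 − 1.30000) / (0.61253 − (-1.33991)) = 1.50000 − (0.12251)/(1.95245) = 1.43725

1.437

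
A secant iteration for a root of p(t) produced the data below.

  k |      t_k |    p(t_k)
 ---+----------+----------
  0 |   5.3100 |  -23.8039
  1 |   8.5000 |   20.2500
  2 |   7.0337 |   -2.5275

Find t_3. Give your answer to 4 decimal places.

7.1964

t_3 = 7.0337 − (-2.5275)·(7.0337 − 8.5000) / (-2.5275 − 20.2500)
   = 7.0337 − (3.706073)/(-22.777500) = 7.196408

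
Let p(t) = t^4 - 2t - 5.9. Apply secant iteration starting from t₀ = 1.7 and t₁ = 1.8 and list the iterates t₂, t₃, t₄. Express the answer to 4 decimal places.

p(1.7) = -0.947900, p(1.8) = 0.997600
t₂ = 1.800000 − 0.997600·(1.800000 − 1.700000) / (0.997600 − (-0.947900)) = 1.800000 − (0.099760)/(1.945500) = 1.748723
p(1.748723) = -0.045891
t₃ = 1.748723 − (-0.045891)·(1.748723 − 1.800000) / (-0.045891 − 0.997600) = 1.748723 − (0.002353)/(-1.043491) = 1.750978
p(1.750978) = -0.002070
t₄ = 1.750978 − (-0.002070)·(1.750978 − 1.748723) / (-0.002070 − (-0.045891)) = 1.750978 − (-0.000005)/(0.043821) = 1.751084

1.7487, 1.7510, 1.7511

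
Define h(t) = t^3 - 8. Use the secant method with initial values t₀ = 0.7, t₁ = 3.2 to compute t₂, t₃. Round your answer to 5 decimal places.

1.29036, 1.65530

h(0.7) = -7.6570000, h(3.2) = 24.7680000
t₂ = 3.2000000 − 24.7680000·(3.2000000 − 0.7000000) / (24.7680000 − (-7.6570000)) = 3.2000000 − (61.9200000)/(32.4250000) = 1.2903624
h(1.2903624) = -5.8515014
t₃ = 1.2903624 − (-5.8515014)·(1.2903624 − 3.2000000) / (-5.8515014 − 24.7680000) = 1.2903624 − (11.1742473)/(-30.6195014) = 1.6553013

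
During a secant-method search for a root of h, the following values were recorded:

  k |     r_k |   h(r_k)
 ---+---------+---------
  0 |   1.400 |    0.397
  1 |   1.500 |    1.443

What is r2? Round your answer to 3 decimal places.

r2 = 1.500 − 1.443·(1.500 − 1.400) / (1.443 − 0.397)
   = 1.500 − (0.14430)/(1.04600) = 1.36205

1.362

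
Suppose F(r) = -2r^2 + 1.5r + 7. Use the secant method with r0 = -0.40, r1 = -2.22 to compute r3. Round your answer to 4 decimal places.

F(-0.40) = 6.080000, F(-2.22) = -6.186800
r2 = -2.220000 − (-6.186800)·(-2.220000 − (-0.400000)) / (-6.186800 − 6.080000) = -2.220000 − (11.259976)/(-12.266800) = -1.302077
F(-1.302077) = 1.656074
r3 = -1.302077 − 1.656074·(-1.302077 − (-2.220000)) / (1.656074 − (-6.186800)) = -1.302077 − (1.520149)/(7.842874) = -1.495903

-1.4959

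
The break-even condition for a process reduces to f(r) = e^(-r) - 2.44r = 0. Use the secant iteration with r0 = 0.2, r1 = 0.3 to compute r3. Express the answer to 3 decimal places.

0.303

f(0.2) = 0.33073, f(0.3) = 0.00882
r2 = 0.30000 − 0.00882·(0.30000 − 0.20000) / (0.00882 − 0.33073) = 0.30000 − (0.00088)/(-0.32191) = 0.30274
f(0.30274) = 0.00011
r3 = 0.30274 − 0.00011·(0.30274 − 0.30000) / (0.00011 − 0.00882) = 0.30274 − (0.00000)/(-0.00871) = 0.30277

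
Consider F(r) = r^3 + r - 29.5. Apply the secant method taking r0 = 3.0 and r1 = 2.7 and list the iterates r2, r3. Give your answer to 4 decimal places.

F(3.0) = 0.500000, F(2.7) = -7.117000
r2 = 2.700000 − (-7.117000)·(2.700000 − 3.000000) / (-7.117000 − 0.500000) = 2.700000 − (2.135100)/(-7.617000) = 2.980307
F(2.980307) = -0.047916
r3 = 2.980307 − (-0.047916)·(2.980307 − 2.700000) / (-0.047916 − (-7.117000)) = 2.980307 − (-0.013431)/(7.069084) = 2.982207

2.9803, 2.9822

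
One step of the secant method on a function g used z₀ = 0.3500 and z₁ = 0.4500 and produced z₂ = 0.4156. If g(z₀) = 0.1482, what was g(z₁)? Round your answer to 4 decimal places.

-0.0777

The secant line through (0.3500, 0.1482) and (0.4500, g(z₁)) crosses zero at z₂ = 0.4156.
So (0.3500, 0.1482), (0.4500, g(z₁)), (0.4156, 0) are collinear:
g(z₁) = 0.1482 · (0.4500 − 0.4156) / (0.3500 − 0.4156) = 0.1482 · (0.034400)/(-0.065600) = -0.077715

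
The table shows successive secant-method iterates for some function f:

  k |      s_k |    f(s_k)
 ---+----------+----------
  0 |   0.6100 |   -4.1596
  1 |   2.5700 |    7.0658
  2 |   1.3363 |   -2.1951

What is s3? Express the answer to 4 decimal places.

1.6287

s3 = 1.3363 − (-2.1951)·(1.3363 − 2.5700) / (-2.1951 − 7.0658)
   = 1.3363 − (2.708095)/(-9.260900) = 1.628722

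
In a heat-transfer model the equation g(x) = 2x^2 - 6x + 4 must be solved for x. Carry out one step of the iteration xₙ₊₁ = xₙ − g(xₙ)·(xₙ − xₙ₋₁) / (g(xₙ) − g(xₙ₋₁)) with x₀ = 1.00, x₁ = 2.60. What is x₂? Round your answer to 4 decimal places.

1.0000

g(1.00) = 0.000000, g(2.60) = 1.920000
x₂ = 2.600000 − 1.920000·(2.600000 − 1.000000) / (1.920000 − 0.000000) = 2.600000 − (3.072000)/(1.920000) = 1.000000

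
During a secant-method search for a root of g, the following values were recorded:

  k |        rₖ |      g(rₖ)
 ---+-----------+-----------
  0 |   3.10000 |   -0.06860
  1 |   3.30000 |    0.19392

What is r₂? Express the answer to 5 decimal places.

3.15226

r₂ = 3.30000 − 0.19392·(3.30000 − 3.10000) / (0.19392 − (-0.06860))
   = 3.30000 − (0.0387840)/(0.2625200) = 3.1522627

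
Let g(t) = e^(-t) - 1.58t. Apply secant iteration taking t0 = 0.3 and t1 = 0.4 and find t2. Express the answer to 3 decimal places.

g(0.3) = 0.26682, g(0.4) = 0.03832
t2 = 0.40000 − 0.03832·(0.40000 − 0.30000) / (0.03832 − 0.26682) = 0.40000 − (0.00383)/(-0.22850) = 0.41677

0.417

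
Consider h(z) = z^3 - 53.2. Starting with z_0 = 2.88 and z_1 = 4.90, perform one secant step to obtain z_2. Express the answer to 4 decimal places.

h(2.88) = -29.312128, h(4.90) = 64.449000
z_2 = 4.900000 − 64.449000·(4.900000 − 2.880000) / (64.449000 − (-29.312128)) = 4.900000 − (130.186980)/(93.761128) = 3.511504

3.5115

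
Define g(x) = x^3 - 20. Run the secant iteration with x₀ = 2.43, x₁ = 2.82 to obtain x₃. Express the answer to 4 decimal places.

2.7140

g(2.43) = -5.651093, g(2.82) = 2.425768
x₂ = 2.820000 − 2.425768·(2.820000 − 2.430000) / (2.425768 − (-5.651093)) = 2.820000 − (0.946050)/(8.076861) = 2.702869
g(2.702869) = -0.254185
x₃ = 2.702869 − (-0.254185)·(2.702869 − 2.820000) / (-0.254185 − 2.425768) = 2.702869 − (0.029773)/(-2.679953) = 2.713979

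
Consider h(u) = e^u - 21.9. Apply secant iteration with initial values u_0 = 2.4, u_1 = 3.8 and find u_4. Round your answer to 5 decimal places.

3.09586

h(2.4) = -10.8768236, h(3.8) = 22.8011845
u_2 = 3.8000000 − 22.8011845·(3.8000000 − 2.4000000) / (22.8011845 − (-10.8768236)) = 3.8000000 − (31.9216583)/(33.6780081) = 2.8521512
h(2.8521512) = -4.5749880
u_3 = 2.8521512 − (-4.5749880)·(2.8521512 − 3.8000000) / (-4.5749880 − 22.8011845) = 2.8521512 − (4.3363967)/(-27.3761725) = 3.0105516
h(3.0105516) = -1.6014057
u_4 = 3.0105516 − (-1.6014057)·(3.0105516 − 2.8521512) / (-1.6014057 − (-4.5749880)) = 3.0105516 − (-0.2536633)/(2.9735823) = 3.0958573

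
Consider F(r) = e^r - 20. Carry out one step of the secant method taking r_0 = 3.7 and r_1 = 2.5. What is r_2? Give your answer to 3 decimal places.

F(3.7) = 20.44730, F(2.5) = -7.81751
r_2 = 2.50000 − (-7.81751)·(2.50000 − 3.70000) / (-7.81751 − 20.44730) = 2.50000 − (9.38101)/(-28.26481) = 2.83190

2.832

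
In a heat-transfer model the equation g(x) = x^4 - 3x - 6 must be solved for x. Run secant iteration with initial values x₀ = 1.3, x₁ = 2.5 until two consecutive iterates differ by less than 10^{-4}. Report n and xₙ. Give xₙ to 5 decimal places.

n = 8, xₙ = 1.84263

g(1.3) = -7.0439000, g(2.5) = 25.5625000
x₂ = 2.5000000 − 25.5625000·(1.2000000)/(32.6064000) = 1.5592338;  |Δ| = 0.9407662
g(1.5592338) = -4.7669195
x₃ = 1.5592338 − (-4.7669195)·(-0.9407662)/(-30.3294195) = 1.7070954;  |Δ| = 0.1478616
g(1.7070954) = -2.6288723
x₄ = 1.7070954 − (-2.6288723)·(0.1478616)/(2.1380472) = 1.8889011;  |Δ| = 0.1818058
g(1.8889011) = 1.0635461
x₅ = 1.8889011 − 1.0635461·(0.1818058)/(3.6924184) = 1.8365347;  |Δ| = 0.0523664
g(1.8365347) = -0.1334215
x₆ = 1.8365347 − (-0.1334215)·(-0.0523664)/(-1.1969676) = 1.8423718;  |Δ| = 0.0058371
g(1.8423718) = -0.0056133
x₇ = 1.8423718 − (-0.0056133)·(0.0058371)/(0.1278082) = 1.8426282;  |Δ| = 0.0002564
g(1.8426282) = 0.0000318
x₈ = 1.8426282 − 0.0000318·(0.0002564)/(0.0056450) = 1.8426267;  |Δ| = 0.0000014
|x₈ − x₇| = 0.0000014 < 10^{-4}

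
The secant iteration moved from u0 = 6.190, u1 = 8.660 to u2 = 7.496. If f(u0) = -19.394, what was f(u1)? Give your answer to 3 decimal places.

The secant line through (6.190, -19.394) and (8.660, f(u1)) crosses zero at u2 = 7.496.
So (6.190, -19.394), (8.660, f(u1)), (7.496, 0) are collinear:
f(u1) = -19.394 · (8.660 − 7.496) / (6.190 − 7.496) = -19.394 · (1.16400)/(-1.30600) = 17.28531

17.285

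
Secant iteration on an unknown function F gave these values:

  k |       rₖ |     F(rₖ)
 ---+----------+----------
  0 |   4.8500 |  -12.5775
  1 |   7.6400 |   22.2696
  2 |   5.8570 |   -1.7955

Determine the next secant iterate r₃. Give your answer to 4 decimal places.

r₃ = 5.8570 − (-1.7955)·(5.8570 − 7.6400) / (-1.7955 − 22.2696)
   = 5.8570 − (3.201376)/(-24.065100) = 5.990030

5.9900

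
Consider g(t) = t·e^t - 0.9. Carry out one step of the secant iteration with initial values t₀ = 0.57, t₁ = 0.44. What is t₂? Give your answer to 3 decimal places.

0.527

g(0.57) = 0.10791, g(0.44) = -0.21681
t₂ = 0.44000 − (-0.21681)·(0.44000 − 0.57000) / (-0.21681 − 0.10791) = 0.44000 − (0.02819)/(-0.32472) = 0.52680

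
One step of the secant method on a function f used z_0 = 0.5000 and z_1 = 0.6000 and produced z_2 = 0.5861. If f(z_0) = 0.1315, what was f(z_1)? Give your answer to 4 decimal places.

The secant line through (0.5000, 0.1315) and (0.6000, f(z_1)) crosses zero at z_2 = 0.5861.
So (0.5000, 0.1315), (0.6000, f(z_1)), (0.5861, 0) are collinear:
f(z_1) = 0.1315 · (0.6000 − 0.5861) / (0.5000 − 0.5861) = 0.1315 · (0.013900)/(-0.086100) = -0.021229

-0.0212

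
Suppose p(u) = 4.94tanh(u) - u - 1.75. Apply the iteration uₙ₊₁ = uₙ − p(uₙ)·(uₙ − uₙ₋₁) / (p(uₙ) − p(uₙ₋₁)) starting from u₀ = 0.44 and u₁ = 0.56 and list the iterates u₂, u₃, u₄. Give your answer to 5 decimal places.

0.49084, 0.48859, 0.48869

p(0.44) = -0.1465965, p(0.56) = 0.1994085
u₂ = 0.5600000 − 0.1994085·(0.5600000 − 0.4400000) / (0.1994085 − (-0.1465965)) = 0.5600000 − (0.0239290)/(0.3460050) = 0.4908420
p(0.4908420) = 0.0062872
u₃ = 0.4908420 − 0.0062872·(0.4908420 − 0.5600000) / (0.0062872 − 0.1994085) = 0.4908420 − (-0.0004348)/(-0.1931214) = 0.4885905
p(0.4885905) = -0.0002913
u₄ = 0.4885905 − (-0.0002913)·(0.4885905 − 0.4908420) / (-0.0002913 − 0.0062872) = 0.4885905 − (0.0000007)/(-0.0065784) = 0.4886902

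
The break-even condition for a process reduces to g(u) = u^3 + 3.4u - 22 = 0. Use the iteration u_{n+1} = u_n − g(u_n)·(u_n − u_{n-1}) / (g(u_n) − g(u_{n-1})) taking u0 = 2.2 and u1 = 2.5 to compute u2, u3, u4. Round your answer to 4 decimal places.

2.3937, 2.4005, 2.4008

g(2.2) = -3.872000, g(2.5) = 2.125000
u2 = 2.500000 − 2.125000·(2.500000 − 2.200000) / (2.125000 − (-3.872000)) = 2.500000 − (0.637500)/(5.997000) = 2.393697
g(2.393697) = -0.146063
u3 = 2.393697 − (-0.146063)·(2.393697 − 2.500000) / (-0.146063 − 2.125000) = 2.393697 − (0.015527)/(-2.271063) = 2.400534
g(2.400534) = -0.004960
u4 = 2.400534 − (-0.004960)·(2.400534 − 2.393697) / (-0.004960 − (-0.146063)) = 2.400534 − (-0.000034)/(0.141103) = 2.400774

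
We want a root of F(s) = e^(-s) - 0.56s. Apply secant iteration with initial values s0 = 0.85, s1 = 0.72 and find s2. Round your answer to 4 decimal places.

F(0.85) = -0.048585, F(0.72) = 0.083552
s2 = 0.720000 − 0.083552·(0.720000 − 0.850000) / (0.083552 − (-0.048585)) = 0.720000 − (-0.010862)/(0.132137) = 0.802201

0.8022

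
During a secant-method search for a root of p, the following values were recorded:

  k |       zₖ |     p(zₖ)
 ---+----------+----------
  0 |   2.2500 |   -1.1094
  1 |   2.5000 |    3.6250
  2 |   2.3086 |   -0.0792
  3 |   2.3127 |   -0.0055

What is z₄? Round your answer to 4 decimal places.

z₄ = 2.3127 − (-0.0055)·(2.3127 − 2.3086) / (-0.0055 − (-0.0792))
   = 2.3127 − (-0.000023)/(0.073700) = 2.313006

2.3130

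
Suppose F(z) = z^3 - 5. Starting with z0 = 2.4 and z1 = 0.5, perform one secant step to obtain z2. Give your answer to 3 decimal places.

F(2.4) = 8.82400, F(0.5) = -4.87500
z2 = 0.50000 − (-4.87500)·(0.50000 − 2.40000) / (-4.87500 − 8.82400) = 0.50000 − (9.26250)/(-13.69900) = 1.17614

1.176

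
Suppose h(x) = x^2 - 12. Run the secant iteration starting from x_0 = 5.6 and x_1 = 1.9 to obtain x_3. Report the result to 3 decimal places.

h(5.6) = 19.36000, h(1.9) = -8.39000
x_2 = 1.90000 − (-8.39000)·(1.90000 − 5.60000) / (-8.39000 − 19.36000) = 1.90000 − (31.04300)/(-27.75000) = 3.01867
h(3.01867) = -2.88765
x_3 = 3.01867 − (-2.88765)·(3.01867 − 1.90000) / (-2.88765 − (-8.39000)) = 3.01867 − (-3.23032)/(5.50235) = 3.60575

3.606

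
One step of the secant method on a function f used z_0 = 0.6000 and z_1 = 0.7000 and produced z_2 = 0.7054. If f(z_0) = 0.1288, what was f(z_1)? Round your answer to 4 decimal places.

0.0066

The secant line through (0.6000, 0.1288) and (0.7000, f(z_1)) crosses zero at z_2 = 0.7054.
So (0.6000, 0.1288), (0.7000, f(z_1)), (0.7054, 0) are collinear:
f(z_1) = 0.1288 · (0.7000 − 0.7054) / (0.6000 − 0.7054) = 0.1288 · (-0.005400)/(-0.105400) = 0.006599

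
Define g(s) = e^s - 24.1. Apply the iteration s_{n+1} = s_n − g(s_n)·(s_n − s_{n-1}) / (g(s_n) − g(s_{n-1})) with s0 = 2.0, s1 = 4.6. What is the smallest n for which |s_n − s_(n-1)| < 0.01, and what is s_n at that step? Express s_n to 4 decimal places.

n = 7, s_n = 3.1823

g(2.0) = -16.710944, g(4.6) = 75.384316
s2 = 4.600000 − 75.384316·(2.600000)/(92.095260) = 2.471777;  |Δ| = 2.128223
g(2.471777) = -12.256522
s3 = 2.471777 − (-12.256522)·(-2.128223)/(-87.640838) = 2.769408;  |Δ| = 0.297631
g(2.769408) = -8.150810
s4 = 2.769408 − (-8.150810)·(0.297631)/(4.105713) = 3.360275;  |Δ| = 0.590867
g(3.360275) = 4.697121
s5 = 3.360275 − 4.697121·(0.590867)/(12.847931) = 3.144258;  |Δ| = 0.216017
g(3.144258) = -0.897545
s6 = 3.144258 − (-0.897545)·(-0.216017)/(-5.594666) = 3.178913;  |Δ| = 0.034655
g(3.178913) = -0.079360
s7 = 3.178913 − (-0.079360)·(0.034655)/(0.818185) = 3.182275;  |Δ| = 0.003361
|s7 − s6| = 0.003361 < 0.01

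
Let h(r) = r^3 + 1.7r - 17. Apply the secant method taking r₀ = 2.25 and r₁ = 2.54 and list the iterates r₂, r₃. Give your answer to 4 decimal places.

h(2.25) = -1.784375, h(2.54) = 3.705064
r₂ = 2.540000 − 3.705064·(2.540000 − 2.250000) / (3.705064 − (-1.784375)) = 2.540000 − (1.074469)/(5.489439) = 2.344266
h(2.344266) = -0.131635
r₃ = 2.344266 − (-0.131635)·(2.344266 − 2.540000) / (-0.131635 − 3.705064) = 2.344266 − (0.025765)/(-3.836699) = 2.350982

2.3443, 2.3510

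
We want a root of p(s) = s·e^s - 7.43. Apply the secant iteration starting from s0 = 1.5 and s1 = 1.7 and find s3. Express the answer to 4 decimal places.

1.5600

p(1.5) = -0.707466, p(1.7) = 1.875711
s2 = 1.700000 − 1.875711·(1.700000 − 1.500000) / (1.875711 − (-0.707466)) = 1.700000 − (0.375142)/(2.583177) = 1.554775
p(1.554775) = -0.069663
s3 = 1.554775 − (-0.069663)·(1.554775 − 1.700000) / (-0.069663 − 1.875711) = 1.554775 − (0.010117)/(-1.945374) = 1.559975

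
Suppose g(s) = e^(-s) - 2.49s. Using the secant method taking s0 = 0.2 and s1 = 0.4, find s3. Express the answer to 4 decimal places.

g(0.2) = 0.320731, g(0.4) = -0.325680
s2 = 0.400000 − (-0.325680)·(0.400000 − 0.200000) / (-0.325680 − 0.320731) = 0.400000 − (-0.065136)/(-0.646411) = 0.299234
g(0.299234) = -0.003708
s3 = 0.299234 − (-0.003708)·(0.299234 − 0.400000) / (-0.003708 − (-0.325680)) = 0.299234 − (0.000374)/(0.321972) = 0.298074

0.2981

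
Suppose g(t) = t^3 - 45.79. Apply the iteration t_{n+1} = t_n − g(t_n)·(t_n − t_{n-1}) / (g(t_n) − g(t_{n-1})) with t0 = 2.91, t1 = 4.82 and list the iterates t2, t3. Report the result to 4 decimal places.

3.3725, 3.5186

g(2.91) = -21.147829, g(4.82) = 66.190168
t2 = 4.820000 − 66.190168·(4.820000 − 2.910000) / (66.190168 − (-21.147829)) = 4.820000 − (126.423221)/(87.337997) = 3.372483
g(3.372483) = -7.432581
t3 = 3.372483 − (-7.432581)·(3.372483 − 4.820000) / (-7.432581 − 66.190168) = 3.372483 − (10.758787)/(-73.622749) = 3.518617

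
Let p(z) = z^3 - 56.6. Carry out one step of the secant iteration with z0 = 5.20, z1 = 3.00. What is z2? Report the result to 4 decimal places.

p(5.20) = 84.008000, p(3.00) = -29.600000
z2 = 3.000000 − (-29.600000)·(3.000000 − 5.200000) / (-29.600000 − 84.008000) = 3.000000 − (65.120000)/(-113.608000) = 3.573199

3.5732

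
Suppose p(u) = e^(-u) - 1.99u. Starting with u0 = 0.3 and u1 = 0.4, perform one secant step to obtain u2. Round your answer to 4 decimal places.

p(0.3) = 0.143818, p(0.4) = -0.125680
u2 = 0.400000 − (-0.125680)·(0.400000 − 0.300000) / (-0.125680 − 0.143818) = 0.400000 − (-0.012568)/(-0.269498) = 0.353365

0.3534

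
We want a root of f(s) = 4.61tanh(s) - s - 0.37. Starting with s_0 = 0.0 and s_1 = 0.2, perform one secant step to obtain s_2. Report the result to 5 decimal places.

f(0.0) = -0.3700000, f(0.2) = 0.3399002
s_2 = 0.2000000 − 0.3399002·(0.2000000 − 0.0000000) / (0.3399002 − (-0.3700000)) = 0.2000000 − (0.0679800)/(0.7099002) = 0.1042400

0.10424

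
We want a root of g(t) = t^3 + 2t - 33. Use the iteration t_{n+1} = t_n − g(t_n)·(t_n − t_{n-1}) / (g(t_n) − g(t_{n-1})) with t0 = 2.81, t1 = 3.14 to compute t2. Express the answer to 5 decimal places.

2.99167

g(2.81) = -5.1919590, g(3.14) = 4.2391440
t2 = 3.1400000 − 4.2391440·(3.1400000 − 2.8100000) / (4.2391440 − (-5.1919590)) = 3.1400000 − (1.3989175)/(9.4311030) = 2.9916698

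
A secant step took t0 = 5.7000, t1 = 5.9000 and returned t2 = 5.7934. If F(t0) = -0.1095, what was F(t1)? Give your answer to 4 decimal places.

0.1250

The secant line through (5.7000, -0.1095) and (5.9000, F(t1)) crosses zero at t2 = 5.7934.
So (5.7000, -0.1095), (5.9000, F(t1)), (5.7934, 0) are collinear:
F(t1) = -0.1095 · (5.9000 − 5.7934) / (5.7000 − 5.7934) = -0.1095 · (0.106600)/(-0.093400) = 0.124975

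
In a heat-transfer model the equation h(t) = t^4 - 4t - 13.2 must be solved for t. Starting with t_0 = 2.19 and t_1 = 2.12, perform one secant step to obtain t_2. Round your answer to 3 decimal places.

2.161

h(2.19) = 1.04258, h(2.12) = -1.48037
t_2 = 2.12000 − (-1.48037)·(2.12000 − 2.19000) / (-1.48037 − 1.04258) = 2.12000 − (0.10363)/(-2.52294) = 2.16107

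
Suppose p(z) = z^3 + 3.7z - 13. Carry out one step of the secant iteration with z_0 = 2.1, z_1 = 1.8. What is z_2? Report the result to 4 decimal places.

1.8336

p(2.1) = 4.031000, p(1.8) = -0.508000
z_2 = 1.800000 − (-0.508000)·(1.800000 − 2.100000) / (-0.508000 − 4.031000) = 1.800000 − (0.152400)/(-4.539000) = 1.833576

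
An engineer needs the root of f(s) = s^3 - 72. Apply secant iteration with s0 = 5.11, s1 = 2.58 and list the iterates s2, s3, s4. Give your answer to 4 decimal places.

f(5.11) = 61.432831, f(2.58) = -54.826488
s2 = 2.580000 − (-54.826488)·(2.580000 − 5.110000) / (-54.826488 − 61.432831) = 2.580000 − (138.711015)/(-116.259319) = 3.773117
f(3.773117) = -18.284336
s3 = 3.773117 − (-18.284336)·(3.773117 − 2.580000) / (-18.284336 − (-54.826488)) = 3.773117 − (-21.815359)/(36.542152) = 4.370109
f(4.370109) = 11.459699
s4 = 4.370109 − 11.459699·(4.370109 − 3.773117) / (11.459699 − (-18.284336)) = 4.370109 − (6.841344)/(29.744034) = 4.140102

3.7731, 4.3701, 4.1401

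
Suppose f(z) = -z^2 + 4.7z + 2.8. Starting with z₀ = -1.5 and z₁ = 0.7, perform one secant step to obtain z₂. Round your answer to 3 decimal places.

f(-1.5) = -6.50000, f(0.7) = 5.60000
z₂ = 0.70000 − 5.60000·(0.70000 − (-1.50000)) / (5.60000 − (-6.50000)) = 0.70000 − (12.32000)/(12.10000) = -0.31818

-0.318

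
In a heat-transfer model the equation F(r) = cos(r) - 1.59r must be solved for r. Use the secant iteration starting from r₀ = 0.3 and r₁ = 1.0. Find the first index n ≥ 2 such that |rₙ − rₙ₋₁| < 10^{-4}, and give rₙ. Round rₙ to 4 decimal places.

n = 5, rₙ = 0.5396

F(0.3) = 0.478336, F(1.0) = -1.049698
r₂ = 1.000000 − (-1.049698)·(0.700000)/(-1.528034) = 0.519128;  |Δ| = 0.480872
F(0.519128) = 0.042838
r₃ = 0.519128 − 0.042838·(-0.480872)/(1.092536) = 0.537983;  |Δ| = 0.018855
F(0.537983) = 0.003351
r₄ = 0.537983 − 0.003351·(0.018855)/(-0.039487) = 0.539583;  |Δ| = 0.001600
F(0.539583) = -0.000014
r₅ = 0.539583 − (-0.000014)·(0.001600)/(-0.003365) = 0.539576;  |Δ| = 0.000007
|r₅ − r₄| = 0.000007 < 10^{-4}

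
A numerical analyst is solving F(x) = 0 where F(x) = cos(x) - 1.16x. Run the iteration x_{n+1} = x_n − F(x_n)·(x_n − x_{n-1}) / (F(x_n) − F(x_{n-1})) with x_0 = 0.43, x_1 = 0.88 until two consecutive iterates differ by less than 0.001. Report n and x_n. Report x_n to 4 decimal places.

n = 4, x_n = 0.6737

F(0.43) = 0.410166, F(0.88) = -0.383649
x_2 = 0.880000 − (-0.383649)·(0.450000)/(-0.793815) = 0.662516;  |Δ| = 0.217484
F(0.662516) = 0.019929
x_3 = 0.662516 − 0.019929·(-0.217484)/(0.403577) = 0.673255;  |Δ| = 0.010739
F(0.673255) = 0.000820
x_4 = 0.673255 − 0.000820·(0.010739)/(-0.019109) = 0.673716;  |Δ| = 0.000461
|x_4 − x_3| = 0.000461 < 0.001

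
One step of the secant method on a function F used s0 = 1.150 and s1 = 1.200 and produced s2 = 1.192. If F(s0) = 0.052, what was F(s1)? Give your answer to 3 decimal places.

-0.010

The secant line through (1.150, 0.052) and (1.200, F(s1)) crosses zero at s2 = 1.192.
So (1.150, 0.052), (1.200, F(s1)), (1.192, 0) are collinear:
F(s1) = 0.052 · (1.200 − 1.192) / (1.150 − 1.192) = 0.052 · (0.00800)/(-0.04200) = -0.00990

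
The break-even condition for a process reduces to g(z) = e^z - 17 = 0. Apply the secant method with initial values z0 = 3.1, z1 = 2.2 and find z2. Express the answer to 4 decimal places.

2.7449

g(3.1) = 5.197951, g(2.2) = -7.974987
z2 = 2.200000 − (-7.974987)·(2.200000 − 3.100000) / (-7.974987 − 5.197951) = 2.200000 − (7.177488)/(-13.172938) = 2.744866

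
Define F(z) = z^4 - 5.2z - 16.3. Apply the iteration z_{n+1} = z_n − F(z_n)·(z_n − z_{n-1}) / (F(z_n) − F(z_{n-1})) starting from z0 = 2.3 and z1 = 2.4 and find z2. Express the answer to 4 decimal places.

F(2.3) = -0.275900, F(2.4) = 4.397600
z2 = 2.400000 − 4.397600·(2.400000 − 2.300000) / (4.397600 − (-0.275900)) = 2.400000 − (0.439760)/(4.673500) = 2.305903

2.3059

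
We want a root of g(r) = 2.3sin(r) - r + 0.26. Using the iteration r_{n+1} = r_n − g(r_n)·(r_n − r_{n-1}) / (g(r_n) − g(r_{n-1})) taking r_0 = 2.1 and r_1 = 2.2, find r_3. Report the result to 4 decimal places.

g(2.1) = 0.145382, g(2.2) = -0.080458
r_2 = 2.200000 − (-0.080458)·(2.200000 − 2.100000) / (-0.080458 − 0.145382) = 2.200000 − (-0.008046)/(-0.225840) = 2.164374
g(2.164374) = 0.002200
r_3 = 2.164374 − 0.002200·(2.164374 − 2.200000) / (0.002200 − (-0.080458)) = 2.164374 − (-0.000078)/(0.082658) = 2.165322

2.1653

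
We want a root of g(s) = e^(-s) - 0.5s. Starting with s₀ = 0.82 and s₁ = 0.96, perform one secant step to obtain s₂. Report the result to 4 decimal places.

g(0.82) = 0.030432, g(0.96) = -0.097107
s₂ = 0.960000 − (-0.097107)·(0.960000 − 0.820000) / (-0.097107 − 0.030432) = 0.960000 − (-0.013595)/(-0.127539) = 0.853405

0.8534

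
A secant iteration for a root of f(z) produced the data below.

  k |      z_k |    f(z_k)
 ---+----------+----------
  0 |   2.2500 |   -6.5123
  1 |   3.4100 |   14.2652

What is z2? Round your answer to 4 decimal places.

2.6136

z2 = 3.4100 − 14.2652·(3.4100 − 2.2500) / (14.2652 − (-6.5123))
   = 3.4100 − (16.547632)/(20.777500) = 2.613579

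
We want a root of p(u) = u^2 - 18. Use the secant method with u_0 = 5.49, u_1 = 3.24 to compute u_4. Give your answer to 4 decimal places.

4.2423

p(5.49) = 12.140100, p(3.24) = -7.502400
u_2 = 3.240000 − (-7.502400)·(3.240000 − 5.490000) / (-7.502400 − 12.140100) = 3.240000 − (16.880400)/(-19.642500) = 4.099381
p(4.099381) = -1.195072
u_3 = 4.099381 − (-1.195072)·(4.099381 − 3.240000) / (-1.195072 − (-7.502400)) = 4.099381 − (-1.027023)/(6.307328) = 4.262211
p(4.262211) = 0.166447
u_4 = 4.262211 − 0.166447·(4.262211 − 4.099381) / (0.166447 − (-1.195072)) = 4.262211 − (0.027103)/(1.361519) = 4.242305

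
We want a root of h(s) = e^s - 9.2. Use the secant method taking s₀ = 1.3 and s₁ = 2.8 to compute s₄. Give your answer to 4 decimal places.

h(1.3) = -5.530703, h(2.8) = 7.244647
s₂ = 2.800000 − 7.244647·(2.800000 − 1.300000) / (7.244647 − (-5.530703)) = 2.800000 − (10.866970)/(12.775350) = 1.949380
h(1.949380) = -2.175670
s₃ = 1.949380 − (-2.175670)·(1.949380 − 2.800000) / (-2.175670 − 7.244647) = 1.949380 − (1.850669)/(-9.420317) = 2.145835
h(2.145835) = -0.650824
s₄ = 2.145835 − (-0.650824)·(2.145835 − 1.949380) / (-0.650824 − (-2.175670)) = 2.145835 − (-0.127858)/(1.524846) = 2.229684

2.2297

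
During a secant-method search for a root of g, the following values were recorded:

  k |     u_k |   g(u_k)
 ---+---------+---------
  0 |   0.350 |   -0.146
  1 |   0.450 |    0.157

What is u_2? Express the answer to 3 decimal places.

0.398

u_2 = 0.450 − 0.157·(0.450 − 0.350) / (0.157 − (-0.146))
   = 0.450 − (0.01570)/(0.30300) = 0.39818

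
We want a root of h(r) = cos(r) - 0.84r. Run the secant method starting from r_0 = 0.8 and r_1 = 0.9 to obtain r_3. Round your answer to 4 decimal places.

h(0.8) = 0.024707, h(0.9) = -0.134390
r_2 = 0.900000 − (-0.134390)·(0.900000 − 0.800000) / (-0.134390 − 0.024707) = 0.900000 − (-0.013439)/(-0.159097) = 0.815529
h(0.815529) = 0.000438
r_3 = 0.815529 − 0.000438·(0.815529 − 0.900000) / (0.000438 − (-0.134390)) = 0.815529 − (-0.000037)/(0.134828) = 0.815804

0.8158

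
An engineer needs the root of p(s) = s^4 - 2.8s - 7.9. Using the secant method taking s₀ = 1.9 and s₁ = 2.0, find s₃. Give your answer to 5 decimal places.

1.90753

p(1.9) = -0.1879000, p(2.0) = 2.5000000
s₂ = 2.0000000 − 2.5000000·(2.0000000 − 1.9000000) / (2.5000000 − (-0.1879000)) = 2.0000000 − (0.2500000)/(2.6879000) = 1.9069906
p(1.9069906) = -0.0146188
s₃ = 1.9069906 − (-0.0146188)·(1.9069906 − 2.0000000) / (-0.0146188 − 2.5000000) = 1.9069906 − (0.0013597)/(-2.5146188) = 1.9075313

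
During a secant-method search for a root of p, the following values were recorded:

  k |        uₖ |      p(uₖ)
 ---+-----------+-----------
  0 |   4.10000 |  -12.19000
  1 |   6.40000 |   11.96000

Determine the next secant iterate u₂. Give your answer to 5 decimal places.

5.26095

u₂ = 6.40000 − 11.96000·(6.40000 − 4.10000) / (11.96000 − (-12.19000))
   = 6.40000 − (27.5080000)/(24.1500000) = 5.2609524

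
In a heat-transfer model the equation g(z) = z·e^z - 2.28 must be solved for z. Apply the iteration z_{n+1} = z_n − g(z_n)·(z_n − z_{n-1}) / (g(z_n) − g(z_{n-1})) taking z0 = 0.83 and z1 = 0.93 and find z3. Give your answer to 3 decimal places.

g(0.83) = -0.37655, g(0.93) = 0.07709
z2 = 0.93000 − 0.07709·(0.93000 − 0.83000) / (0.07709 − (-0.37655)) = 0.93000 − (0.00771)/(0.45364) = 0.91301
g(0.91301) = -0.00497
z3 = 0.91301 − (-0.00497)·(0.91301 − 0.93000) / (-0.00497 − 0.07709) = 0.91301 − (0.00008)/(-0.08207) = 0.91404

0.914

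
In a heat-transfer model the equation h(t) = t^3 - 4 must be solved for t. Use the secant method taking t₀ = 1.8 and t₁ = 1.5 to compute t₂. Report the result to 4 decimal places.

h(1.8) = 1.832000, h(1.5) = -0.625000
t₂ = 1.500000 − (-0.625000)·(1.500000 − 1.800000) / (-0.625000 − 1.832000) = 1.500000 − (0.187500)/(-2.457000) = 1.576313

1.5763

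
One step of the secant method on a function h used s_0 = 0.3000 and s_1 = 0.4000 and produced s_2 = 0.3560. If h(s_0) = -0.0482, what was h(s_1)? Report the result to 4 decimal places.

The secant line through (0.3000, -0.0482) and (0.4000, h(s_1)) crosses zero at s_2 = 0.3560.
So (0.3000, -0.0482), (0.4000, h(s_1)), (0.3560, 0) are collinear:
h(s_1) = -0.0482 · (0.4000 − 0.3560) / (0.3000 − 0.3560) = -0.0482 · (0.044000)/(-0.056000) = 0.037871

0.0379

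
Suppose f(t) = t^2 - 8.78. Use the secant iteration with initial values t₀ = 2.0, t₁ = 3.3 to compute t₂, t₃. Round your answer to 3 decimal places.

f(2.0) = -4.78000, f(3.3) = 2.11000
t₂ = 3.30000 − 2.11000·(3.30000 − 2.00000) / (2.11000 − (-4.78000)) = 3.30000 − (2.74300)/(6.89000) = 2.90189
f(2.90189) = -0.35905
t₃ = 2.90189 − (-0.35905)·(2.90189 − 3.30000) / (-0.35905 − 2.11000) = 2.90189 − (0.14294)/(-2.46905) = 2.95978

2.902, 2.960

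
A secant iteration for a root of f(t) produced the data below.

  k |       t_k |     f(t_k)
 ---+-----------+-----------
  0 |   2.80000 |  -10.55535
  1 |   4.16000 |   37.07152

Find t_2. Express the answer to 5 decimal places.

3.10141

t_2 = 4.16000 − 37.07152·(4.16000 − 2.80000) / (37.07152 − (-10.55535))
   = 4.16000 − (50.4172672)/(47.6268700) = 3.1014113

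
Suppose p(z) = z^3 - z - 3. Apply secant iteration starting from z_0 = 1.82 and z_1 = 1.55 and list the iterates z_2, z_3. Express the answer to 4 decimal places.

1.6596, 1.6728

p(1.82) = 1.208568, p(1.55) = -0.826125
z_2 = 1.550000 − (-0.826125)·(1.550000 − 1.820000) / (-0.826125 − 1.208568) = 1.550000 − (0.223054)/(-2.034693) = 1.659625
p(1.659625) = -0.088426
z_3 = 1.659625 − (-0.088426)·(1.659625 − 1.550000) / (-0.088426 − (-0.826125)) = 1.659625 − (-0.009694)/(0.737699) = 1.672766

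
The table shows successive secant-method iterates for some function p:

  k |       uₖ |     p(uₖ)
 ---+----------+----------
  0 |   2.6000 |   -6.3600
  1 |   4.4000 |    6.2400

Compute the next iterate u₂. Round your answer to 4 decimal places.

u₂ = 4.4000 − 6.2400·(4.4000 − 2.6000) / (6.2400 − (-6.3600))
   = 4.4000 − (11.232000)/(12.600000) = 3.508571

3.5086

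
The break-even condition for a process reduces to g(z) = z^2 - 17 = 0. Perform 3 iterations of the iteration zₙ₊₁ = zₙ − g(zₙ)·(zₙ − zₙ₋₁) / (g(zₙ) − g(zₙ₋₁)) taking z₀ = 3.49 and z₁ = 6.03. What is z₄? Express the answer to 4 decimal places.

4.1235

g(3.49) = -4.819900, g(6.03) = 19.360900
z₂ = 6.030000 − 19.360900·(6.030000 − 3.490000) / (19.360900 − (-4.819900)) = 6.030000 − (49.176686)/(24.180800) = 3.996292
g(3.996292) = -1.029650
z₃ = 3.996292 − (-1.029650)·(3.996292 − 6.030000) / (-1.029650 − 19.360900) = 3.996292 − (2.094008)/(-20.390550) = 4.098987
g(4.098987) = -0.198305
z₄ = 4.098987 − (-0.198305)·(4.098987 − 3.996292) / (-0.198305 − (-1.029650)) = 4.098987 − (-0.020365)/(0.831345) = 4.123483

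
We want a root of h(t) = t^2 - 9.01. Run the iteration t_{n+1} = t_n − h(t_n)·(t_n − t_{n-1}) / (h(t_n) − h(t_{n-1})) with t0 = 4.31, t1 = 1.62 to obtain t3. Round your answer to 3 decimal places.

h(4.31) = 9.56610, h(1.62) = -6.38560
t2 = 1.62000 − (-6.38560)·(1.62000 − 4.31000) / (-6.38560 − 9.56610) = 1.62000 − (17.17726)/(-15.95170) = 2.69683
h(2.69683) = -1.73711
t3 = 2.69683 − (-1.73711)·(2.69683 − 1.62000) / (-1.73711 − (-6.38560)) = 2.69683 − (-1.87057)/(4.64849) = 3.09923

3.099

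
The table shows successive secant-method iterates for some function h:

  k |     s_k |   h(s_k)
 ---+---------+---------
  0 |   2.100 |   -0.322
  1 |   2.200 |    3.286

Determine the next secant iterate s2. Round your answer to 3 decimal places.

s2 = 2.200 − 3.286·(2.200 − 2.100) / (3.286 − (-0.322))
   = 2.200 − (0.32860)/(3.60800) = 2.10892

2.109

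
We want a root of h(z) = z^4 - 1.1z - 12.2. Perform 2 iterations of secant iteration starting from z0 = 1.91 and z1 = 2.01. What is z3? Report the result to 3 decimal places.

1.946

h(1.91) = -0.99237, h(2.01) = 1.91141
z2 = 2.01000 − 1.91141·(2.01000 − 1.91000) / (1.91141 − (-0.99237)) = 2.01000 − (0.19114)/(2.90377) = 1.94418
h(1.94418) = -0.05158
z3 = 1.94418 − (-0.05158)·(1.94418 − 2.01000) / (-0.05158 − 1.91141) = 1.94418 − (0.00340)/(-1.96299) = 1.94590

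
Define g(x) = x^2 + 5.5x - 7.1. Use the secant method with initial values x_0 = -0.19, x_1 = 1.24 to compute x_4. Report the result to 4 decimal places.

g(-0.19) = -8.108900, g(1.24) = 1.257600
x_2 = 1.240000 − 1.257600·(1.240000 − (-0.190000)) / (1.257600 − (-8.108900)) = 1.240000 − (1.798368)/(9.366500) = 1.048000
g(1.048000) = -0.237696
x_3 = 1.048000 − (-0.237696)·(1.048000 − 1.240000) / (-0.237696 − 1.257600) = 1.048000 − (0.045638)/(-1.495296) = 1.078521
g(1.078521) = -0.004928
x_4 = 1.078521 − (-0.004928)·(1.078521 − 1.048000) / (-0.004928 − (-0.237696)) = 1.078521 − (-0.000150)/(0.232768) = 1.079167

1.0792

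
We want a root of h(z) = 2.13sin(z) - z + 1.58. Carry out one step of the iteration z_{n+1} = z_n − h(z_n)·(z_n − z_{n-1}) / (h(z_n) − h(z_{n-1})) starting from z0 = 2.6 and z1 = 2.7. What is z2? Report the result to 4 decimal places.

2.6271

h(2.6) = 0.078018, h(2.7) = -0.209681
z2 = 2.700000 − (-0.209681)·(2.700000 − 2.600000) / (-0.209681 − 0.078018) = 2.700000 − (-0.020968)/(-0.287699) = 2.627118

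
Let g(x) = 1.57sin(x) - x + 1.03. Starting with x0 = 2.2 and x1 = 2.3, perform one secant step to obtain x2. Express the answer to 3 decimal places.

g(2.2) = 0.09934, g(2.3) = -0.09924
x2 = 2.30000 − (-0.09924)·(2.30000 − 2.20000) / (-0.09924 − 0.09934) = 2.30000 − (-0.00992)/(-0.19858) = 2.25002

2.250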